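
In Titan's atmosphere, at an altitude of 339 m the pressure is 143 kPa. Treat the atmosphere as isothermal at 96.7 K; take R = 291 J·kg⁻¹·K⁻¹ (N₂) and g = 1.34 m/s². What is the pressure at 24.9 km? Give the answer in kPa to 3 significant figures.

P ≈ 44.4 kPa

Scale height: H = RT/g = 291 × 96.7 / 1.34 = 21000 m.
Between two levels, P₂ = P₁ exp(−Δz/H) with Δz = z₂ − z₁.
Δz = 24900 − 339.00 = 24561 m; Δz/H = 24561/21000 = 1.1696.
P₂ = 143 × exp(−1.1696) = 143 × 0.31049 = 44.400 kPa.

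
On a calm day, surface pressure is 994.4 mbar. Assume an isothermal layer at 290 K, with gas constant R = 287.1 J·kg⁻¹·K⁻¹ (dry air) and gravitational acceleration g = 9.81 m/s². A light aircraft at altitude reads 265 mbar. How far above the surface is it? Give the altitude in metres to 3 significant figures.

Scale height: H = RT/g = 287.1 × 290 / 9.81 = 8487.2 m.
Invert the barometric formula: z = H ln(P₀/P).
P₀/P = 994.4/265 = 3.7525; ln(3.7525) = 1.3224.
z = 8487.2 × 1.3224 = 11223 m.

z ≈ 11200 m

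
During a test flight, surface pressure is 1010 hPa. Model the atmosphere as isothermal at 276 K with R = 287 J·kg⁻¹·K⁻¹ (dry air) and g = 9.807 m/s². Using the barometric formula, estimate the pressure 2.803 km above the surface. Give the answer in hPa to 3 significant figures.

P ≈ 714 hPa

Scale height: H = RT/g = 287 × 276 / 9.807 = 8077.1 m.
Barometric formula: P = P₀ exp(−z/H).
z/H = 2803.0/8077.1 = 0.34703; exp(−0.34703) = 0.70678.
P = 1010 × 0.70678 = 713.85 hPa.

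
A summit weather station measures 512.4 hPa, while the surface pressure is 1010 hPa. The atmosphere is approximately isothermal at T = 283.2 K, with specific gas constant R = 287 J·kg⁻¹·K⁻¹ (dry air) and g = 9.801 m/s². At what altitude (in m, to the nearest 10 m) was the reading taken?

Scale height: H = RT/g = 287 × 283.2 / 9.801 = 8292.9 m.
Invert the barometric formula: z = H ln(P₀/P).
P₀/P = 1010/512.4 = 1.9711; ln(1.9711) = 0.67859.
z = 8292.9 × 0.67859 = 5627.5 m.

z ≈ 5630 m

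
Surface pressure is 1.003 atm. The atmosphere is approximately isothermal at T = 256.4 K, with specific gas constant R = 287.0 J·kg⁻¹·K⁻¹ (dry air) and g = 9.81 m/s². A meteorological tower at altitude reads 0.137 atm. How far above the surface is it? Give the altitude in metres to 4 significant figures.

z ≈ 14930 m

Scale height: H = RT/g = 287.0 × 256.4 / 9.81 = 7501.2 m.
Invert the barometric formula: z = H ln(P₀/P).
P₀/P = 1.003/0.137 = 7.3212; ln(7.3212) = 1.9908.
z = 7501.2 × 1.9908 = 14933 m.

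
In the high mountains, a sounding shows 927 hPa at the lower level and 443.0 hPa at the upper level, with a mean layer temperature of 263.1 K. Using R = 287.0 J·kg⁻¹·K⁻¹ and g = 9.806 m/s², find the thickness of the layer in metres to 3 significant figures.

Hypsometric equation: Δz = (R T̄/g) ln(P₁/P₂).
R T̄/g = 287.0 × 263.1 / 9.806 = 7700.4 m.
ln(927/443.0) = ln(2.0926) = 0.73841.
Δz = 7700.4 × 0.73841 = 5686.1 m.

Δz ≈ 5690 m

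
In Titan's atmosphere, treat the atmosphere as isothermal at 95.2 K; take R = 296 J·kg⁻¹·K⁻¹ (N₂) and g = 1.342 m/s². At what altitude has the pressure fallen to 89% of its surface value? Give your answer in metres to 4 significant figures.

z ≈ 2447 m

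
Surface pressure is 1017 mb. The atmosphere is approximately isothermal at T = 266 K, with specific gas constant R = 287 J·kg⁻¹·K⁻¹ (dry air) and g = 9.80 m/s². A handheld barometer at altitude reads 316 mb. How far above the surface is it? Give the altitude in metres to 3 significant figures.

Scale height: H = RT/g = 287 × 266 / 9.80 = 7790.0 m.
Invert the barometric formula: z = H ln(P₀/P).
P₀/P = 1017/316 = 3.2184; ln(3.2184) = 1.1689.
z = 7790.0 × 1.1689 = 9105.7 m.

z ≈ 9110 m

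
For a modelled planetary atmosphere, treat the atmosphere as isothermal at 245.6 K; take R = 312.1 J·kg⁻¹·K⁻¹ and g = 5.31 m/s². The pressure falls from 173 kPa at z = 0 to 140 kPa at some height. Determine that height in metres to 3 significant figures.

z ≈ 3060 m

Scale height: H = RT/g = 312.1 × 245.6 / 5.31 = 14435 m.
Invert the barometric formula: z = H ln(P₀/P).
P₀/P = 173/140 = 1.2357; ln(1.2357) = 0.21164.
z = 14435 × 0.21164 = 3055.0 m.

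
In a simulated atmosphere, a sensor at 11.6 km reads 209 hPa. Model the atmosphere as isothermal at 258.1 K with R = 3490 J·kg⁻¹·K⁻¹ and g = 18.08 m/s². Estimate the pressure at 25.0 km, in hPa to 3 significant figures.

P ≈ 160 hPa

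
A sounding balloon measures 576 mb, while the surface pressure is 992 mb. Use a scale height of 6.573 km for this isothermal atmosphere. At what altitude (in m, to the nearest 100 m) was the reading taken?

z ≈ 3600 m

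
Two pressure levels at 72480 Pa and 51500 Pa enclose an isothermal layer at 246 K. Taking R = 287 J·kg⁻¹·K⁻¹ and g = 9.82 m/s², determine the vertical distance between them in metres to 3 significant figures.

Hypsometric equation: Δz = (R T̄/g) ln(P₁/P₂).
R T̄/g = 287 × 246 / 9.82 = 7189.6 m.
ln(72480/51500) = ln(1.4074) = 0.34174.
Δz = 7189.6 × 0.34174 = 2457.0 m.

Δz ≈ 2460 m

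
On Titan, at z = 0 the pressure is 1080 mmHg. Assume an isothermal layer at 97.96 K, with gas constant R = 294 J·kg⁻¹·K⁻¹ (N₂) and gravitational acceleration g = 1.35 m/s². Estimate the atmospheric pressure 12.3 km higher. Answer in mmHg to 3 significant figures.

P ≈ 607 mmHg

Scale height: H = RT/g = 294 × 97.96 / 1.35 = 21334 m.
Barometric formula: P = P₀ exp(−z/H).
z/H = 12300/21334 = 0.57654; exp(−0.57654) = 0.56184.
P = 1080 × 0.56184 = 606.79 mmHg.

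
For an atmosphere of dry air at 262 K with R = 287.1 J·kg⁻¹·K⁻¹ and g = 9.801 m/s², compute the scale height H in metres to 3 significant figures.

H ≈ 7670 m

The scale height of an isothermal atmosphere is H = RT/g.
H = 287.1 × 262 / 9.801 = 75220/9.801 = 7674.7 m.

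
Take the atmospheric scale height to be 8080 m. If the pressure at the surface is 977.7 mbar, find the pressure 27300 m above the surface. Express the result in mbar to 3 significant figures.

P ≈ 33.3 mbar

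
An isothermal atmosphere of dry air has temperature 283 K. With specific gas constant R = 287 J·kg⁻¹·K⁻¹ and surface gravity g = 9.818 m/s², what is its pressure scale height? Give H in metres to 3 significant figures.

The scale height of an isothermal atmosphere is H = RT/g.
H = 287 × 283 / 9.818 = 81221/9.818 = 8272.7 m.

H ≈ 8270 m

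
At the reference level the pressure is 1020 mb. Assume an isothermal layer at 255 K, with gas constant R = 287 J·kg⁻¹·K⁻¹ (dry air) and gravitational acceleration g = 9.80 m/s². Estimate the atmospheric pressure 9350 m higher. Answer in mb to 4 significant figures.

Scale height: H = RT/g = 287 × 255 / 9.80 = 7467.9 m.
Barometric formula: P = P₀ exp(−z/H).
z/H = 9350.0/7467.9 = 1.2520; exp(−1.2520) = 0.28593.
P = 1020 × 0.28593 = 291.65 mb.

P ≈ 291.6 mb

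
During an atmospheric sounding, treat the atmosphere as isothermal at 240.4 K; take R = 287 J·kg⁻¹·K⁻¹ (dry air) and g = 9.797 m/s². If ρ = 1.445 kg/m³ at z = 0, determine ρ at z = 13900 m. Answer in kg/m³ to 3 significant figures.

Scale height: H = RT/g = 287 × 240.4 / 9.797 = 7042.4 m.
In an isothermal atmosphere, density decays like pressure: ρ = ρ₀ exp(−z/H).
z/H = 13900/7042.4 = 1.9738; exp(−1.9738) = 0.13893.
ρ = 1.445 × 0.13893 = 0.20075 kg/m³.

ρ ≈ 0.201 kg/m³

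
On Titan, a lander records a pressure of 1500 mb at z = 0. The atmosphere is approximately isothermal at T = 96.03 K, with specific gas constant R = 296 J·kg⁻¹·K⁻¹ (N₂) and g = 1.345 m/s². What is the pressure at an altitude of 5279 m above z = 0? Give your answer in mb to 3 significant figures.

Scale height: H = RT/g = 296 × 96.03 / 1.345 = 21134 m.
Barometric formula: P = P₀ exp(−z/H).
z/H = 5279.0/21134 = 0.24979; exp(−0.24979) = 0.77896.
P = 1500 × 0.77896 = 1168.4 mb.

P ≈ 1170 mb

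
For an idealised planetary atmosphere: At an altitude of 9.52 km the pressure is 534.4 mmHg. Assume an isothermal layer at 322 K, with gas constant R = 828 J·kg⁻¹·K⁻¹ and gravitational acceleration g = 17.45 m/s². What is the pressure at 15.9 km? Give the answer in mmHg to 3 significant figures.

Scale height: H = RT/g = 828 × 322 / 17.45 = 15279 m.
Between two levels, P₂ = P₁ exp(−Δz/H) with Δz = z₂ − z₁.
Δz = 15900 − 9520.0 = 6380.0 m; Δz/H = 6380.0/15279 = 0.41757.
P₂ = 534.4 × exp(−0.41757) = 534.4 × 0.65865 = 351.98 mmHg.

P ≈ 352 mmHg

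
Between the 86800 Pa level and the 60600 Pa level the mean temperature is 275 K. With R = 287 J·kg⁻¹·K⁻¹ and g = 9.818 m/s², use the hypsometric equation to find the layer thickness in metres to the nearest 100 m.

Δz ≈ 2900 m

Hypsometric equation: Δz = (R T̄/g) ln(P₁/P₂).
R T̄/g = 287 × 275 / 9.818 = 8038.8 m.
ln(86800/60600) = ln(1.4323) = 0.35928.
Δz = 8038.8 × 0.35928 = 2888.2 m.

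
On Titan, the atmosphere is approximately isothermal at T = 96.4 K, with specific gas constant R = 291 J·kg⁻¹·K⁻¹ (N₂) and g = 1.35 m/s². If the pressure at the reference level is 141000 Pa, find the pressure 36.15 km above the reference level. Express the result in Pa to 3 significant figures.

P ≈ 24800 Pa

Scale height: H = RT/g = 291 × 96.4 / 1.35 = 20780 m.
Barometric formula: P = P₀ exp(−z/H).
z/H = 36150/20780 = 1.7397; exp(−1.7397) = 0.17557.
P = 141000 × 0.17557 = 24755 Pa.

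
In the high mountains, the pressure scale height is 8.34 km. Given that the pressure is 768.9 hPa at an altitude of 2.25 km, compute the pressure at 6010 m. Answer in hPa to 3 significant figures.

Between two levels, P₂ = P₁ exp(−Δz/H) with Δz = z₂ − z₁.
Δz = 6010.0 − 2250.0 = 3760.0 m; Δz/H = 3760.0/8340.0 = 0.45084.
P₂ = 768.9 × exp(−0.45084) = 768.9 × 0.63709 = 489.86 hPa.

P ≈ 490 hPa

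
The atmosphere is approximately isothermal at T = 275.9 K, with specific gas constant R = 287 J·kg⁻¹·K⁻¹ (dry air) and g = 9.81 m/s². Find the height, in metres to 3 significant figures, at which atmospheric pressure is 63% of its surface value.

z ≈ 3730 m

Scale height: H = RT/g = 287 × 275.9 / 9.81 = 8071.7 m.
Set P/P₀ = exp(−z/H) = 0.63, so z = −H ln(0.63).
−ln(0.63) = 0.46204; z = 8071.7 × 0.46204 = 3729.4 m.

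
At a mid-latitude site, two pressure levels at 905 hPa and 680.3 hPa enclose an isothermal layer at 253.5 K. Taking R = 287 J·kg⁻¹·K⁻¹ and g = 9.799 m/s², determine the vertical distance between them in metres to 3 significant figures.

Δz ≈ 2120 m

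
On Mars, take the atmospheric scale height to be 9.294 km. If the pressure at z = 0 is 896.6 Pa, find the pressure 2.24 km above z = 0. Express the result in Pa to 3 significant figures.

P ≈ 705 Pa

Barometric formula: P = P₀ exp(−z/H).
z/H = 2240.0/9294.0 = 0.24102; exp(−0.24102) = 0.78583.
P = 896.6 × 0.78583 = 704.58 Pa.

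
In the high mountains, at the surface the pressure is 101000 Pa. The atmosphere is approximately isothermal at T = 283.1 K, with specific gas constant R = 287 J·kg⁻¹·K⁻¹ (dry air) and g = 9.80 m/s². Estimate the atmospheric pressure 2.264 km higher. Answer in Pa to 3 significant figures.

P ≈ 76900 Pa

Scale height: H = RT/g = 287 × 283.1 / 9.80 = 8290.8 m.
Barometric formula: P = P₀ exp(−z/H).
z/H = 2264.0/8290.8 = 0.27307; exp(−0.27307) = 0.76104.
P = 101000 × 0.76104 = 76865 Pa.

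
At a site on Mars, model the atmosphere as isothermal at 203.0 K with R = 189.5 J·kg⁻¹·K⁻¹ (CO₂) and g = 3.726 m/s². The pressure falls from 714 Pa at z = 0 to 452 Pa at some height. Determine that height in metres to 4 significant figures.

Scale height: H = RT/g = 189.5 × 203.0 / 3.726 = 10324 m.
Invert the barometric formula: z = H ln(P₀/P).
P₀/P = 714/452 = 1.5796; ln(1.5796) = 0.45717.
z = 10324 × 0.45717 = 4719.8 m.

z ≈ 4720 m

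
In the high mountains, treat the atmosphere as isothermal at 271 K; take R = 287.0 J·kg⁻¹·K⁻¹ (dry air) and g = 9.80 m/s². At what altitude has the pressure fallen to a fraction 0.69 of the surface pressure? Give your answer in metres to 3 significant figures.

z ≈ 2940 m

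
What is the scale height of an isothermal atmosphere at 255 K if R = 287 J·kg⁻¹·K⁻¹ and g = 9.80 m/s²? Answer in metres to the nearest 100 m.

H ≈ 7500 m

The scale height of an isothermal atmosphere is H = RT/g.
H = 287 × 255 / 9.80 = 73185/9.80 = 7467.9 m.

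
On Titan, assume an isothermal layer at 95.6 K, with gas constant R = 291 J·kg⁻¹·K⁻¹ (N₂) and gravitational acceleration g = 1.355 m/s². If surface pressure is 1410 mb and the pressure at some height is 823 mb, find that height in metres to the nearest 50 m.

z ≈ 11050 m

Scale height: H = RT/g = 291 × 95.6 / 1.355 = 20531 m.
Invert the barometric formula: z = H ln(P₀/P).
P₀/P = 1410/823 = 1.7132; ln(1.7132) = 0.53836.
z = 20531 × 0.53836 = 11053 m.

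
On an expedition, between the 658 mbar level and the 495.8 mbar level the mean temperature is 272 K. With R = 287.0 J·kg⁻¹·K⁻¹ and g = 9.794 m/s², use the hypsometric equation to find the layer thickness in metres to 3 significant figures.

Δz ≈ 2260 m

Hypsometric equation: Δz = (R T̄/g) ln(P₁/P₂).
R T̄/g = 287.0 × 272 / 9.794 = 7970.6 m.
ln(658/495.8) = ln(1.3271) = 0.28300.
Δz = 7970.6 × 0.28300 = 2255.7 m.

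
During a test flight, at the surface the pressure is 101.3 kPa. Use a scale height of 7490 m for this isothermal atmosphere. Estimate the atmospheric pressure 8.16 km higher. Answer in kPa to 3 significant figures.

Barometric formula: P = P₀ exp(−z/H).
z/H = 8160.0/7490.0 = 1.0895; exp(−1.0895) = 0.33638.
P = 101.3 × 0.33638 = 34.075 kPa.

P ≈ 34.1 kPa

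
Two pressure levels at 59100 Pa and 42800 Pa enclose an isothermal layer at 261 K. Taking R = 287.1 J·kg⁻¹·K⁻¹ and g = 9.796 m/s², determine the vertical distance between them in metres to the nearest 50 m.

Δz ≈ 2450 m

Hypsometric equation: Δz = (R T̄/g) ln(P₁/P₂).
R T̄/g = 287.1 × 261 / 9.796 = 7649.4 m.
ln(59100/42800) = ln(1.3808) = 0.32266.
Δz = 7649.4 × 0.32266 = 2468.2 m.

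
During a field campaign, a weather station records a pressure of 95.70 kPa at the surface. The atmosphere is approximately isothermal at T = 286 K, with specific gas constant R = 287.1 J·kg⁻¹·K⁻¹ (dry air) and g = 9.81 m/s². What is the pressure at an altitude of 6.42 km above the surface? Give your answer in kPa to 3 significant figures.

P ≈ 44.4 kPa

Scale height: H = RT/g = 287.1 × 286 / 9.81 = 8370.1 m.
Barometric formula: P = P₀ exp(−z/H).
z/H = 6420.0/8370.1 = 0.76702; exp(−0.76702) = 0.46439.
P = 95.70 × 0.46439 = 44.442 kPa.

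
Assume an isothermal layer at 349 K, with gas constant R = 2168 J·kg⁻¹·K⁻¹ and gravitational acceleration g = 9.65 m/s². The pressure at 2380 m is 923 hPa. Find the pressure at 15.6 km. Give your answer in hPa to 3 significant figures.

Scale height: H = RT/g = 2168 × 349 / 9.65 = 78407 m.
Between two levels, P₂ = P₁ exp(−Δz/H) with Δz = z₂ − z₁.
Δz = 15600 − 2380.0 = 13220 m; Δz/H = 13220/78407 = 0.16861.
P₂ = 923 × exp(−0.16861) = 923 × 0.84484 = 779.79 hPa.

P ≈ 780 hPa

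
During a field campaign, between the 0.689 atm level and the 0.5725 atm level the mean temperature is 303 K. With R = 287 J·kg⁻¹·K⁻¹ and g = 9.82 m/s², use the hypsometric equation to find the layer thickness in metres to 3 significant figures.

Hypsometric equation: Δz = (R T̄/g) ln(P₁/P₂).
R T̄/g = 287 × 303 / 9.82 = 8855.5 m.
ln(0.689/0.5725) = ln(1.2035) = 0.18523.
Δz = 8855.5 × 0.18523 = 1640.3 m.

Δz ≈ 1640 m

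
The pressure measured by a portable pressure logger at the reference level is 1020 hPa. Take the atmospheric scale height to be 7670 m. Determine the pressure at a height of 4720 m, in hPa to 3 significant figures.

P ≈ 551 hPa

Barometric formula: P = P₀ exp(−z/H).
z/H = 4720.0/7670.0 = 0.61538; exp(−0.61538) = 0.54044.
P = 1020 × 0.54044 = 551.25 hPa.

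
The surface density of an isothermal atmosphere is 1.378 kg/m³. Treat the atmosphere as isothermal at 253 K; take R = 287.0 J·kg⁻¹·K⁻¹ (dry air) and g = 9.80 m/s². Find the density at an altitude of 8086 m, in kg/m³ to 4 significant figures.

ρ ≈ 0.4627 kg/m³

Scale height: H = RT/g = 287.0 × 253 / 9.80 = 7409.3 m.
In an isothermal atmosphere, density decays like pressure: ρ = ρ₀ exp(−z/H).
z/H = 8086.0/7409.3 = 1.0913; exp(−1.0913) = 0.33578.
ρ = 1.378 × 0.33578 = 0.46270 kg/m³.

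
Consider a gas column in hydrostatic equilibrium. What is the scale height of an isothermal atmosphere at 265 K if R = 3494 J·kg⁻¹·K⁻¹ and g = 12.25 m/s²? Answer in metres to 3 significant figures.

The scale height of an isothermal atmosphere is H = RT/g.
H = 3494 × 265 / 12.25 = 925910/12.25 = 75584 m.

H ≈ 75600 m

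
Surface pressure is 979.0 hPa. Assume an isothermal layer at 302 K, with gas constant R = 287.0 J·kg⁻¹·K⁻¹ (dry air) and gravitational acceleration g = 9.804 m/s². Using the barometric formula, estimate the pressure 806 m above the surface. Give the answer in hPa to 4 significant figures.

P ≈ 893.7 hPa

Scale height: H = RT/g = 287.0 × 302 / 9.804 = 8840.7 m.
Barometric formula: P = P₀ exp(−z/H).
z/H = 806.00/8840.7 = 0.091169; exp(−0.091169) = 0.91286.
P = 979.0 × 0.91286 = 893.69 hPa.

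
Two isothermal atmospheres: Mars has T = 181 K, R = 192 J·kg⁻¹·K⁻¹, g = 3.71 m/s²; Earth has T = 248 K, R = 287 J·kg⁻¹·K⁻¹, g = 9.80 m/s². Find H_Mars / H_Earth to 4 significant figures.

H = RT/g for each body.
H_Mars = 192 × 181 / 3.71 = 9367.1 m.
H_Earth = 287 × 248 / 9.80 = 7262.9 m.
H_Mars/H_Earth = 9367.1/7262.9 = 1.2897.

H_Mars/H_Earth ≈ 1.290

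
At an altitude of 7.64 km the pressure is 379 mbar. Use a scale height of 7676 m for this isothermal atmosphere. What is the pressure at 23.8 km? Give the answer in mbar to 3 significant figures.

P ≈ 46.2 mbar

Between two levels, P₂ = P₁ exp(−Δz/H) with Δz = z₂ − z₁.
Δz = 23800 − 7640.0 = 16160 m; Δz/H = 16160/7676.0 = 2.1053.
P₂ = 379 × exp(−2.1053) = 379 × 0.12181 = 46.166 mbar.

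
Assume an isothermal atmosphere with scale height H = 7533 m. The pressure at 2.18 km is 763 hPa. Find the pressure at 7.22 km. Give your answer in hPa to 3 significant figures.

Between two levels, P₂ = P₁ exp(−Δz/H) with Δz = z₂ − z₁.
Δz = 7220.0 − 2180.0 = 5040.0 m; Δz/H = 5040.0/7533.0 = 0.66906.
P₂ = 763 × exp(−0.66906) = 763 × 0.51219 = 390.80 hPa.

P ≈ 391 hPa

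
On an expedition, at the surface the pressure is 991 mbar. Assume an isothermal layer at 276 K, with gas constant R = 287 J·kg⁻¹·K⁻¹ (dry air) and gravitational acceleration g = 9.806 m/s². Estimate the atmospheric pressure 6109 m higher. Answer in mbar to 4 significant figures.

Scale height: H = RT/g = 287 × 276 / 9.806 = 8077.9 m.
Barometric formula: P = P₀ exp(−z/H).
z/H = 6109.0/8077.9 = 0.75626; exp(−0.75626) = 0.46942.
P = 991 × 0.46942 = 465.20 mbar.

P ≈ 465.2 mbar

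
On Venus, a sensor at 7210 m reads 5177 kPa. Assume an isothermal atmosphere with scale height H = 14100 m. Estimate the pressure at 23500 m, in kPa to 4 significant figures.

P ≈ 1631 kPa

Between two levels, P₂ = P₁ exp(−Δz/H) with Δz = z₂ − z₁.
Δz = 23500 − 7210.0 = 16290 m; Δz/H = 16290/14100 = 1.1553.
P₂ = 5177 × exp(−1.1553) = 5177 × 0.31496 = 1630.5 kPa.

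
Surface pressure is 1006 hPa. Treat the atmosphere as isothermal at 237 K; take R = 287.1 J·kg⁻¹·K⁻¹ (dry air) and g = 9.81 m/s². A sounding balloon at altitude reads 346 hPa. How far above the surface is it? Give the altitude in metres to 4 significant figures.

Scale height: H = RT/g = 287.1 × 237 / 9.81 = 6936.1 m.
Invert the barometric formula: z = H ln(P₀/P).
P₀/P = 1006/346 = 2.9075; ln(2.9075) = 1.0673.
z = 6936.1 × 1.0673 = 7402.9 m.

z ≈ 7403 m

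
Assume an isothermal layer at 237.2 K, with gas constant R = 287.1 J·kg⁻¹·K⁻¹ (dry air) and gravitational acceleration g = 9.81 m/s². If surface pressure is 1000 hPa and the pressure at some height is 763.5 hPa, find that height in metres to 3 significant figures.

Scale height: H = RT/g = 287.1 × 237.2 / 9.81 = 6941.9 m.
Invert the barometric formula: z = H ln(P₀/P).
P₀/P = 1000/763.5 = 1.3098; ln(1.3098) = 0.26987.
z = 6941.9 × 0.26987 = 1873.4 m.

z ≈ 1870 m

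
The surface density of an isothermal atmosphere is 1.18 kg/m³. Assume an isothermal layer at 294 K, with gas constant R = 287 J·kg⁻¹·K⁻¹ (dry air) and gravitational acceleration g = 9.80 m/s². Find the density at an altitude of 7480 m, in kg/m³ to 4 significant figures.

Scale height: H = RT/g = 287 × 294 / 9.80 = 8610.0 m.
In an isothermal atmosphere, density decays like pressure: ρ = ρ₀ exp(−z/H).
z/H = 7480.0/8610.0 = 0.86876; exp(−0.86876) = 0.41947.
ρ = 1.18 × 0.41947 = 0.49497 kg/m³.

ρ ≈ 0.4950 kg/m³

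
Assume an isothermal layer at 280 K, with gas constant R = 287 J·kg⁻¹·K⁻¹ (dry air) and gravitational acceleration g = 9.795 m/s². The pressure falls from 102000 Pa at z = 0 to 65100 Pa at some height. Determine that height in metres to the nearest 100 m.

z ≈ 3700 m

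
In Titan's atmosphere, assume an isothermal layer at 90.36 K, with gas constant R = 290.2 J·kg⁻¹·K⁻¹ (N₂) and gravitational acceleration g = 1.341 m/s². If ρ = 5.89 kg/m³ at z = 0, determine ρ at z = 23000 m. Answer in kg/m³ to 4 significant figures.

Scale height: H = RT/g = 290.2 × 90.36 / 1.341 = 19554 m.
In an isothermal atmosphere, density decays like pressure: ρ = ρ₀ exp(−z/H).
z/H = 23000/19554 = 1.1762; exp(−1.1762) = 0.30845.
ρ = 5.89 × 0.30845 = 1.8168 kg/m³.

ρ ≈ 1.817 kg/m³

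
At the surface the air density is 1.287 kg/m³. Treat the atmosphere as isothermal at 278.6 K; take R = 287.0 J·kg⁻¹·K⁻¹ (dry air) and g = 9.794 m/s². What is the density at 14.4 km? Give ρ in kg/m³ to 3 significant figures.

Scale height: H = RT/g = 287.0 × 278.6 / 9.794 = 8164.0 m.
In an isothermal atmosphere, density decays like pressure: ρ = ρ₀ exp(−z/H).
z/H = 14400/8164.0 = 1.7638; exp(−1.7638) = 0.17139.
ρ = 1.287 × 0.17139 = 0.22058 kg/m³.

ρ ≈ 0.221 kg/m³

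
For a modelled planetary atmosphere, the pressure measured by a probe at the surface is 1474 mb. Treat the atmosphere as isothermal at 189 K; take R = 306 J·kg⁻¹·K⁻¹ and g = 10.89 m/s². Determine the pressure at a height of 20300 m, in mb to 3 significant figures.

P ≈ 32.2 mb

Scale height: H = RT/g = 306 × 189 / 10.89 = 5310.7 m.
Barometric formula: P = P₀ exp(−z/H).
z/H = 20300/5310.7 = 3.8225; exp(−3.8225) = 0.021873.
P = 1474 × 0.021873 = 32.241 mb.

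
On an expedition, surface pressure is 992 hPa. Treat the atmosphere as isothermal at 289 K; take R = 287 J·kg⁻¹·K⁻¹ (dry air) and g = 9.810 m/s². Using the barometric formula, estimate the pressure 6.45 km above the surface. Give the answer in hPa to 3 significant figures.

P ≈ 463 hPa

Scale height: H = RT/g = 287 × 289 / 9.810 = 8454.9 m.
Barometric formula: P = P₀ exp(−z/H).
z/H = 6450.0/8454.9 = 0.76287; exp(−0.76287) = 0.46633.
P = 992 × 0.46633 = 462.60 hPa.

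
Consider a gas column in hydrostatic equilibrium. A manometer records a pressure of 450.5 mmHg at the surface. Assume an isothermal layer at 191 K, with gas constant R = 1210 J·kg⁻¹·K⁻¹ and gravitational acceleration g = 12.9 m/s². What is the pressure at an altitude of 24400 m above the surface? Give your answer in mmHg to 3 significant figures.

Scale height: H = RT/g = 1210 × 191 / 12.9 = 17916 m.
Barometric formula: P = P₀ exp(−z/H).
z/H = 24400/17916 = 1.3619; exp(−1.3619) = 0.25617.
P = 450.5 × 0.25617 = 115.40 mmHg.

P ≈ 115 mmHg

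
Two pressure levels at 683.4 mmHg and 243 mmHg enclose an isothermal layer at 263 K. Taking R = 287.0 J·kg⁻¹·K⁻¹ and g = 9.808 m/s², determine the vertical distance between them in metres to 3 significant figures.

Δz ≈ 7960 m

Hypsometric equation: Δz = (R T̄/g) ln(P₁/P₂).
R T̄/g = 287.0 × 263 / 9.808 = 7695.9 m.
ln(683.4/243) = ln(2.8123) = 1.0340.
Δz = 7695.9 × 1.0340 = 7957.6 m.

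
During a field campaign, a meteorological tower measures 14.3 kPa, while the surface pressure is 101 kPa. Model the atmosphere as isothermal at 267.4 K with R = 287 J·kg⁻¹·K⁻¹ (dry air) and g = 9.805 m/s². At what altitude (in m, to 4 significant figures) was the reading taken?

Scale height: H = RT/g = 287 × 267.4 / 9.805 = 7827.0 m.
Invert the barometric formula: z = H ln(P₀/P).
P₀/P = 101/14.3 = 7.0629; ln(7.0629) = 1.9549.
z = 7827.0 × 1.9549 = 15301 m.

z ≈ 15300 m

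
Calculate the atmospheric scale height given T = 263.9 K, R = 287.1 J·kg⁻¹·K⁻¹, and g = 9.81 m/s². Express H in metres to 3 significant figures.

H ≈ 7720 m

The scale height of an isothermal atmosphere is H = RT/g.
H = 287.1 × 263.9 / 9.81 = 75766/9.81 = 7723.3 m.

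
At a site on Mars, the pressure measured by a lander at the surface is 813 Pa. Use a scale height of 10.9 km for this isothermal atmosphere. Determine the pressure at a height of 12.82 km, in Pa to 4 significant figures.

P ≈ 250.8 Pa

Barometric formula: P = P₀ exp(−z/H).
z/H = 12820/10900 = 1.1761; exp(−1.1761) = 0.30848.
P = 813 × 0.30848 = 250.79 Pa.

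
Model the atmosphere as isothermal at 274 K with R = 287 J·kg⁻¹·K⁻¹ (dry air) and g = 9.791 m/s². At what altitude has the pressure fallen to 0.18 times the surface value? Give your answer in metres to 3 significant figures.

z ≈ 13800 m

Scale height: H = RT/g = 287 × 274 / 9.791 = 8031.7 m.
Set P/P₀ = exp(−z/H) = 0.18, so z = −H ln(0.18).
−ln(0.18) = 1.7148; z = 8031.7 × 1.7148 = 13773 m.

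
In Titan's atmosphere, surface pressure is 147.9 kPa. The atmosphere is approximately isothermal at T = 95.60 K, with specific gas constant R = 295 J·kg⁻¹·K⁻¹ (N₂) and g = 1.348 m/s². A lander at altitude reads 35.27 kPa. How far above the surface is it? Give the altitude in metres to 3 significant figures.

z ≈ 30000 m

Scale height: H = RT/g = 295 × 95.60 / 1.348 = 20921 m.
Invert the barometric formula: z = H ln(P₀/P).
P₀/P = 147.9/35.27 = 4.1934; ln(4.1934) = 1.4335.
z = 20921 × 1.4335 = 29990 m.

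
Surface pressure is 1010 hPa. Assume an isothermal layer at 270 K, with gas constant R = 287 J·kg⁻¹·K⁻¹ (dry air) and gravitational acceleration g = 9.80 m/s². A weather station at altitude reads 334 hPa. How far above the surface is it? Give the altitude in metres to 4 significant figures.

Scale height: H = RT/g = 287 × 270 / 9.80 = 7907.1 m.
Invert the barometric formula: z = H ln(P₀/P).
P₀/P = 1010/334 = 3.0240; ln(3.0240) = 1.1066.
z = 7907.1 × 1.1066 = 8750.0 m.

z ≈ 8750 m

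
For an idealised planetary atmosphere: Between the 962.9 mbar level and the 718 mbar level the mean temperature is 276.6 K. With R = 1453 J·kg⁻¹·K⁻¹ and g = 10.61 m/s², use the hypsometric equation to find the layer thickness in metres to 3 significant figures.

Hypsometric equation: Δz = (R T̄/g) ln(P₁/P₂).
R T̄/g = 1453 × 276.6 / 10.61 = 37879 m.
ln(962.9/718) = ln(1.3411) = 0.29349.
Δz = 37879 × 0.29349 = 11117 m.

Δz ≈ 11100 m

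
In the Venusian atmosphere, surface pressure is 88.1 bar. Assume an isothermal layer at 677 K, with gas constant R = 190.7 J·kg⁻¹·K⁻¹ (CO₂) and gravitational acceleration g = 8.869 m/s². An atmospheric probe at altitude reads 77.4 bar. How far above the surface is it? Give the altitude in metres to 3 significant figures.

z ≈ 1880 m

Scale height: H = RT/g = 190.7 × 677 / 8.869 = 14557 m.
Invert the barometric formula: z = H ln(P₀/P).
P₀/P = 88.1/77.4 = 1.1382; ln(1.1382) = 0.12945.
z = 14557 × 0.12945 = 1884.4 m.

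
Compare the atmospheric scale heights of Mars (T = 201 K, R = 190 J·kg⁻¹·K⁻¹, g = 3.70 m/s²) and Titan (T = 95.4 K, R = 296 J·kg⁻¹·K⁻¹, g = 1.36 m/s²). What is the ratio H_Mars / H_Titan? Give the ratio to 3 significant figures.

H_Mars/H_Titan ≈ 0.497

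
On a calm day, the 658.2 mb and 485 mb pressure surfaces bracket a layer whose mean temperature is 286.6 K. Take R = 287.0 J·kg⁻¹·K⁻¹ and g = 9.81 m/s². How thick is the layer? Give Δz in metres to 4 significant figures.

Δz ≈ 2560 m

Hypsometric equation: Δz = (R T̄/g) ln(P₁/P₂).
R T̄/g = 287.0 × 286.6 / 9.81 = 8384.7 m.
ln(658.2/485) = ln(1.3571) = 0.30535.
Δz = 8384.7 × 0.30535 = 2560.3 m.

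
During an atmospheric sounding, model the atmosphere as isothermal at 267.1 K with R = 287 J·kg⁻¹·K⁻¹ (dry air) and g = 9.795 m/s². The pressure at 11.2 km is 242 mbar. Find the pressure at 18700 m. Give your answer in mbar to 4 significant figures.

P ≈ 92.82 mbar

Scale height: H = RT/g = 287 × 267.1 / 9.795 = 7826.2 m.
Between two levels, P₂ = P₁ exp(−Δz/H) with Δz = z₂ − z₁.
Δz = 18700 − 11200 = 7500.0 m; Δz/H = 7500.0/7826.2 = 0.95832.
P₂ = 242 × exp(−0.95832) = 242 × 0.38354 = 92.817 mbar.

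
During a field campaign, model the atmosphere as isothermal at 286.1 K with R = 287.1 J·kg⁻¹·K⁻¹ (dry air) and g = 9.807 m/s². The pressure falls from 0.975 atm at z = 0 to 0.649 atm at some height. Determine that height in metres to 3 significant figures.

Scale height: H = RT/g = 287.1 × 286.1 / 9.807 = 8375.6 m.
Invert the barometric formula: z = H ln(P₀/P).
P₀/P = 0.975/0.649 = 1.5023; ln(1.5023) = 0.40700.
z = 8375.6 × 0.40700 = 3408.9 m.

z ≈ 3410 m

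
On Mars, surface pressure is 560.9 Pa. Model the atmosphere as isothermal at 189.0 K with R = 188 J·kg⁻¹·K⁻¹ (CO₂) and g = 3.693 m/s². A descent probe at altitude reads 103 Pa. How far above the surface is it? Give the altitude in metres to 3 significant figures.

Scale height: H = RT/g = 188 × 189.0 / 3.693 = 9621.4 m.
Invert the barometric formula: z = H ln(P₀/P).
P₀/P = 560.9/103 = 5.4456; ln(5.4456) = 1.6948.
z = 9621.4 × 1.6948 = 16306 m.

z ≈ 16300 m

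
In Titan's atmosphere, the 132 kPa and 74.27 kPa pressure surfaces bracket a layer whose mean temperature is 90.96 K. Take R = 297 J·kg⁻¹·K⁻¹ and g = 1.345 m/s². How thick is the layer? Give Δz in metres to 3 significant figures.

Hypsometric equation: Δz = (R T̄/g) ln(P₁/P₂).
R T̄/g = 297 × 90.96 / 1.345 = 20086 m.
ln(132/74.27) = ln(1.7773) = 0.57510.
Δz = 20086 × 0.57510 = 11551 m.

Δz ≈ 11600 m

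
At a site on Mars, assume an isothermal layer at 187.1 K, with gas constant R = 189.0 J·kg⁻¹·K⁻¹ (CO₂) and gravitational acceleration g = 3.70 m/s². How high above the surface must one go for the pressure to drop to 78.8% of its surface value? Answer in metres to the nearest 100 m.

Scale height: H = RT/g = 189.0 × 187.1 / 3.70 = 9557.3 m.
Set P/P₀ = exp(−z/H) = 0.788, so z = −H ln(0.788).
−ln(0.788) = 0.23826; z = 9557.3 × 0.23826 = 2277.1 m.

z ≈ 2300 m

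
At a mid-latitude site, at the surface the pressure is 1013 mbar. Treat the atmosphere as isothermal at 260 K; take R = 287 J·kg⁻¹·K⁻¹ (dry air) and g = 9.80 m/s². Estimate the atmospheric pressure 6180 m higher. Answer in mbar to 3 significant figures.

P ≈ 450 mbar

Scale height: H = RT/g = 287 × 260 / 9.80 = 7614.3 m.
Barometric formula: P = P₀ exp(−z/H).
z/H = 6180.0/7614.3 = 0.81163; exp(−0.81163) = 0.44413.
P = 1013 × 0.44413 = 449.90 mbar.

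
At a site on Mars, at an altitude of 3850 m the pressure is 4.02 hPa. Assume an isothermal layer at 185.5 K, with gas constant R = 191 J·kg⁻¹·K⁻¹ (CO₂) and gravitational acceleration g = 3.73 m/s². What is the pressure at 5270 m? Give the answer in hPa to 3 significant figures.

P ≈ 3.46 hPa

Scale height: H = RT/g = 191 × 185.5 / 3.73 = 9498.8 m.
Between two levels, P₂ = P₁ exp(−Δz/H) with Δz = z₂ − z₁.
Δz = 5270.0 − 3850.0 = 1420.0 m; Δz/H = 1420.0/9498.8 = 0.14949.
P₂ = 4.02 × exp(−0.14949) = 4.02 × 0.86115 = 3.4618 hPa.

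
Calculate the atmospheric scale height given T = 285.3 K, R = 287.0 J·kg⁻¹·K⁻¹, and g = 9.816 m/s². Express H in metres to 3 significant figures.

H ≈ 8340 m

The scale height of an isothermal atmosphere is H = RT/g.
H = 287.0 × 285.3 / 9.816 = 81881/9.816 = 8341.6 m.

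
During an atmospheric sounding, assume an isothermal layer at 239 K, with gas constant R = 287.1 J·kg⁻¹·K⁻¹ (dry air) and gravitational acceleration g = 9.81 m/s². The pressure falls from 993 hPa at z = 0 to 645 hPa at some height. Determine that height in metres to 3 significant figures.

z ≈ 3020 m

Scale height: H = RT/g = 287.1 × 239 / 9.81 = 6994.6 m.
Invert the barometric formula: z = H ln(P₀/P).
P₀/P = 993/645 = 1.5395; ln(1.5395) = 0.43146.
z = 6994.6 × 0.43146 = 3017.9 m.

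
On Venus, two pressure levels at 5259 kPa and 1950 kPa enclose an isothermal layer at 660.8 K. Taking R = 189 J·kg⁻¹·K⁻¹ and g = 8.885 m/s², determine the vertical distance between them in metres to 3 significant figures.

Δz ≈ 13900 m

Hypsometric equation: Δz = (R T̄/g) ln(P₁/P₂).
R T̄/g = 189 × 660.8 / 8.885 = 14056 m.
ln(5259/1950) = ln(2.6969) = 0.99210.
Δz = 14056 × 0.99210 = 13945 m.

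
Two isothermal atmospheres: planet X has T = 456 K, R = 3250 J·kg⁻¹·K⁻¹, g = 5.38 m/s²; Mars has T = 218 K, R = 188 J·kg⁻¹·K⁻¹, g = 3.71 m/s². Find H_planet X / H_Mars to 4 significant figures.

H_planet X/H_Mars ≈ 24.94

H = RT/g for each body.
H_planet X = 3250 × 456 / 5.38 = 275460 m.
H_Mars = 188 × 218 / 3.71 = 11047 m.
H_planet X/H_Mars = 275460/11047 = 24.935.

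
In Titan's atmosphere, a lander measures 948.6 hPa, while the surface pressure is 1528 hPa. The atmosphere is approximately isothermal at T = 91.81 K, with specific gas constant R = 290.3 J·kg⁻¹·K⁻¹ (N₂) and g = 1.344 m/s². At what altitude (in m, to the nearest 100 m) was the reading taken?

Scale height: H = RT/g = 290.3 × 91.81 / 1.344 = 19831 m.
Invert the barometric formula: z = H ln(P₀/P).
P₀/P = 1528/948.6 = 1.6108; ln(1.6108) = 0.47673.
z = 19831 × 0.47673 = 9454.0 m.

z ≈ 9500 m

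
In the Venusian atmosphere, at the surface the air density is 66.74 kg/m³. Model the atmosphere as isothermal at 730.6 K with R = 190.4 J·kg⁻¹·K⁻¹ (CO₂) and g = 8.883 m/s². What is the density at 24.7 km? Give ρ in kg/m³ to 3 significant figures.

ρ ≈ 13.8 kg/m³

Scale height: H = RT/g = 190.4 × 730.6 / 8.883 = 15660 m.
In an isothermal atmosphere, density decays like pressure: ρ = ρ₀ exp(−z/H).
z/H = 24700/15660 = 1.5773; exp(−1.5773) = 0.20653.
ρ = 66.74 × 0.20653 = 13.784 kg/m³.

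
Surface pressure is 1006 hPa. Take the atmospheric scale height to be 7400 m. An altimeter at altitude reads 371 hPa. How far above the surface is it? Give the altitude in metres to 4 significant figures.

z ≈ 7382 m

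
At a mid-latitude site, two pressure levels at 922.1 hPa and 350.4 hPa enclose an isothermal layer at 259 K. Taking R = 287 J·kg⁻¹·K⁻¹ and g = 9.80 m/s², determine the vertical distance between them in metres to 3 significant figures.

Δz ≈ 7340 m

Hypsometric equation: Δz = (R T̄/g) ln(P₁/P₂).
R T̄/g = 287 × 259 / 9.80 = 7585.0 m.
ln(922.1/350.4) = ln(2.6316) = 0.96759.
Δz = 7585.0 × 0.96759 = 7339.2 m.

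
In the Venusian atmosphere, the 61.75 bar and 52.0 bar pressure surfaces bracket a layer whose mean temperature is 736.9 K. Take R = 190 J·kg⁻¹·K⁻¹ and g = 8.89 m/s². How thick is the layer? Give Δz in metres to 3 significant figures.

Hypsometric equation: Δz = (R T̄/g) ln(P₁/P₂).
R T̄/g = 190 × 736.9 / 8.89 = 15749 m.
ln(61.75/52.0) = ln(1.1875) = 0.17185.
Δz = 15749 × 0.17185 = 2706.5 m.

Δz ≈ 2710 m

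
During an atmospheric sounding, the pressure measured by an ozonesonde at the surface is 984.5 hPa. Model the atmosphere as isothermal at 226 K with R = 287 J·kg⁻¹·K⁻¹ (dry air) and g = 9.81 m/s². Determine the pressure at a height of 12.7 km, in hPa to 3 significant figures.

P ≈ 144 hPa

Scale height: H = RT/g = 287 × 226 / 9.81 = 6611.8 m.
Barometric formula: P = P₀ exp(−z/H).
z/H = 12700/6611.8 = 1.9208; exp(−1.9208) = 0.14649.
P = 984.5 × 0.14649 = 144.22 hPa.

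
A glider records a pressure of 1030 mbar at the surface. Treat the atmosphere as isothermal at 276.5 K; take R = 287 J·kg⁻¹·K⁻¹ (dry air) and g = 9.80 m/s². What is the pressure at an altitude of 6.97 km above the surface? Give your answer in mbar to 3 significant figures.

Scale height: H = RT/g = 287 × 276.5 / 9.80 = 8097.5 m.
Barometric formula: P = P₀ exp(−z/H).
z/H = 6970.0/8097.5 = 0.86076; exp(−0.86076) = 0.42284.
P = 1030 × 0.42284 = 435.53 mbar.

P ≈ 436 mbar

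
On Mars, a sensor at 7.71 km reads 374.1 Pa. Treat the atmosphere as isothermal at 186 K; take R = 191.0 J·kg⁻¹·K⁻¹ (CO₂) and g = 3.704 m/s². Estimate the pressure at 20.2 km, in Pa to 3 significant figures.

P ≈ 102 Pa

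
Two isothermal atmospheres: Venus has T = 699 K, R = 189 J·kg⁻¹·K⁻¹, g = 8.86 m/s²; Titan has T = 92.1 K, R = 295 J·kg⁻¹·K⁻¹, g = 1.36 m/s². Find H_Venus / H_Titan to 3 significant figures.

H_Venus/H_Titan ≈ 0.746

H = RT/g for each body.
H_Venus = 189 × 699 / 8.86 = 14911 m.
H_Titan = 295 × 92.1 / 1.36 = 19978 m.
H_Venus/H_Titan = 14911/19978 = 0.74637.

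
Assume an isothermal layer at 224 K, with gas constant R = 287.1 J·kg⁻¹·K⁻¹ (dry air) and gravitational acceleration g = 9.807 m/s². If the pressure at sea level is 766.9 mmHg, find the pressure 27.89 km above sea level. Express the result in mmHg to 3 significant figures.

P ≈ 10.9 mmHg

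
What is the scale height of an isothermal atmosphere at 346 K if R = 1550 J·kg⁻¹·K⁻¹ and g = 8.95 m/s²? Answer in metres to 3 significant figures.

H ≈ 59900 m

The scale height of an isothermal atmosphere is H = RT/g.
H = 1550 × 346 / 8.95 = 536300/8.95 = 59922 m.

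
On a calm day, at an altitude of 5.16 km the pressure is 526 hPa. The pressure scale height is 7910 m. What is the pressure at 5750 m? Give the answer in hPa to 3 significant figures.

P ≈ 488 hPa

Between two levels, P₂ = P₁ exp(−Δz/H) with Δz = z₂ − z₁.
Δz = 5750.0 − 5160.0 = 590.00 m; Δz/H = 590.00/7910.0 = 0.074589.
P₂ = 526 × exp(−0.074589) = 526 × 0.92812 = 488.19 hPa.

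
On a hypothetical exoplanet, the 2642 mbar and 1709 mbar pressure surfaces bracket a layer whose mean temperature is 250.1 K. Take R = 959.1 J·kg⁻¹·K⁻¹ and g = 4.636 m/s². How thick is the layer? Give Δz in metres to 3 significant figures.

Δz ≈ 22500 m

Hypsometric equation: Δz = (R T̄/g) ln(P₁/P₂).
R T̄/g = 959.1 × 250.1 / 4.636 = 51741 m.
ln(2642/1709) = ln(1.5459) = 0.43561.
Δz = 51741 × 0.43561 = 22539 m.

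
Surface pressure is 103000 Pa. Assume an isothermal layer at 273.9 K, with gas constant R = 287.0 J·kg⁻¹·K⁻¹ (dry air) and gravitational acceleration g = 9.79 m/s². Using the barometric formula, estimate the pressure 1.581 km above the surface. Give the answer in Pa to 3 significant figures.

P ≈ 84600 Pa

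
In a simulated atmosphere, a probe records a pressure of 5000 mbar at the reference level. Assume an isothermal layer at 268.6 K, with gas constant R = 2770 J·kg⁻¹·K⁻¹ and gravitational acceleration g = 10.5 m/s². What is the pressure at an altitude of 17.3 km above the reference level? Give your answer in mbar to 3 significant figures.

P ≈ 3920 mbar

Scale height: H = RT/g = 2770 × 268.6 / 10.5 = 70859 m.
Barometric formula: P = P₀ exp(−z/H).
z/H = 17300/70859 = 0.24415; exp(−0.24415) = 0.78337.
P = 5000 × 0.78337 = 3916.8 mbar.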